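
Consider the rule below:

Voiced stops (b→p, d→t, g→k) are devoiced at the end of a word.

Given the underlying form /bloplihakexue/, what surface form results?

bloplihakexue

No segment of /bloplihakexue/ meets the structural description of the rule, so the form surfaces unchanged.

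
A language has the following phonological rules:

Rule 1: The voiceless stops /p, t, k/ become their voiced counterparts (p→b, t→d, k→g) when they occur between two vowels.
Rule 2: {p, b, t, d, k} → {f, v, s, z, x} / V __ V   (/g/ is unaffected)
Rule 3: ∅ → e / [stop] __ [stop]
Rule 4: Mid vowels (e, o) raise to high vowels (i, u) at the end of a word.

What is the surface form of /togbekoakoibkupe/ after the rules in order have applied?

togebegoagoibekuvi

Rule 1 (intervocalic voicing): /k/ is a voiceless stop between vowels /e/ and /o/, so it voices to [g]. /k/ is a voiceless stop between vowels /a/ and /o/, so it voices to [g]. /p/ is a voiceless stop between vowels /u/ and /e/, so it voices to [b]. /togbekoakoibkupe/ → togbegoagoibkube.
Rule 2 (intervocalic spirantization): /b/ is a stop between vowels /u/ and /e/, so it spirantizes to the fricative [v]. /togbegoagoibkube/ → togbegoagoibkuve.
Rule 3 (stop-cluster e-epenthesis): /g/ and /b/ form a stop–stop cluster, so [e] is inserted between them. /b/ and /k/ form a stop–stop cluster, so [e] is inserted between them. /togbegoagoibkuve/ → togebegoagoibekuve.
Rule 4 (final vowel raising): /e/ is a mid vowel in word-final position, so it raises to [i]. /togebegoagoibekuve/ → togebegoagoibekuvi.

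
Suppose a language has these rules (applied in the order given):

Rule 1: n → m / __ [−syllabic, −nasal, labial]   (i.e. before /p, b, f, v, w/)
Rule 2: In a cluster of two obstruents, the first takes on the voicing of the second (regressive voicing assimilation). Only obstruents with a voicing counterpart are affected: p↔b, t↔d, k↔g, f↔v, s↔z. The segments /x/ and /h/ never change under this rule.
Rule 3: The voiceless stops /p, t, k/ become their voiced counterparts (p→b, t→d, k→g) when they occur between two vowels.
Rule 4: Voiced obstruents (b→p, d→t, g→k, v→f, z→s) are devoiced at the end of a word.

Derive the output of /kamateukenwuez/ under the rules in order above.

Rule 1 (nasal place assimilation): /n/ precedes the labial consonant /w/, so it assimilates in place to [m]. /kamateukenwuez/ → kamateukemwuez.
Rule 2 (regressive voicing assimilation): no segment meets the environment; /kamateukemwuez/ is unchanged.
Rule 3 (intervocalic voicing): /t/ is a voiceless stop between vowels /a/ and /e/, so it voices to [d]. /k/ is a voiceless stop between vowels /u/ and /e/, so it voices to [g]. /kamateukemwuez/ → kamadeugemwuez.
Rule 4 (final devoicing): /z/ is a voiced obstruent in word-final position, so it devoices to [s]. /kamadeugemwuez/ → kamadeugemwues.

kamadeugemwues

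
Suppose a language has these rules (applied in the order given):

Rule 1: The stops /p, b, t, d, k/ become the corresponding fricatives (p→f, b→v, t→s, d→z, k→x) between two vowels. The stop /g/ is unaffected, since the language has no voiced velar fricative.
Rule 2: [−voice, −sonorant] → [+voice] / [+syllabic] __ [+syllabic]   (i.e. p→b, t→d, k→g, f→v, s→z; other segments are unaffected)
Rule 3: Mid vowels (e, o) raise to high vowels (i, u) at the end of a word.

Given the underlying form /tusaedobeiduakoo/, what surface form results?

tuzaezoveizuaxou

Rule 1 (intervocalic spirantization): /d/ is a stop between vowels /e/ and /o/, so it spirantizes to the fricative [z]. /b/ is a stop between vowels /o/ and /e/, so it spirantizes to the fricative [v]. /d/ is a stop between vowels /i/ and /u/, so it spirantizes to the fricative [z]. /k/ is a stop between vowels /a/ and /o/, so it spirantizes to the fricative [x]. /tusaedobeiduakoo/ → tusaezoveizuaxoo.
Rule 2 (intervocalic voicing): /s/ is a voiceless obstruent between vowels /u/ and /a/, so it voices to [z]. /tusaezoveizuaxoo/ → tuzaezoveizuaxoo.
Rule 3 (final vowel raising): /o/ is a mid vowel in word-final position, so it raises to [u]. /tuzaezoveizuaxoo/ → tuzaezoveizuaxou.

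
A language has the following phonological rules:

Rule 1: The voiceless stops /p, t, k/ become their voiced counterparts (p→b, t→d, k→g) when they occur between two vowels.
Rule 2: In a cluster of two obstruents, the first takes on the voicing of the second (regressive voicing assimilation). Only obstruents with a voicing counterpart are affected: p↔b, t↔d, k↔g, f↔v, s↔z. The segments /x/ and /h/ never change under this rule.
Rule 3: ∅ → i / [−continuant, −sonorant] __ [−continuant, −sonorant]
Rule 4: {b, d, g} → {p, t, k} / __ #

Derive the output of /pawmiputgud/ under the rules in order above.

pawmibudigut

Rule 1 (intervocalic voicing): /p/ is a voiceless stop between vowels /i/ and /u/, so it voices to [b]. /pawmiputgud/ → pawmibutgud.
Rule 2 (regressive voicing assimilation): /t/ precedes the voiced obstruent /g/, so it voices to [d] by assimilation. /pawmibutgud/ → pawmibudgud.
Rule 3 (stop-cluster i-epenthesis): /d/ and /g/ form a stop–stop cluster, so [i] is inserted between them. /pawmibudgud/ → pawmibudigud.
Rule 4 (final devoicing): /d/ is a voiced stop in word-final position, so it devoices to [t]. /pawmibudigud/ → pawmibudigut.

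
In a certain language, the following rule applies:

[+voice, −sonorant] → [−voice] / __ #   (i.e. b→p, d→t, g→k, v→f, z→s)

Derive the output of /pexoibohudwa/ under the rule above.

No segment of /pexoibohudwa/ meets the structural description of the rule, so the form surfaces unchanged.

pexoibohudwa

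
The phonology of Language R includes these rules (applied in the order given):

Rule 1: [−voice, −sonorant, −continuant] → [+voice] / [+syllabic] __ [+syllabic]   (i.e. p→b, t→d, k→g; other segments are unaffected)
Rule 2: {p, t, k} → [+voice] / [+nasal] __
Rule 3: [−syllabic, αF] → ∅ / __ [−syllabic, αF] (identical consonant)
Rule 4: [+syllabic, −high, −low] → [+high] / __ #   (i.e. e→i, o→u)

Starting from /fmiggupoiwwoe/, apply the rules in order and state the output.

fmiguboiwoi

Rule 1 (intervocalic voicing): /p/ is a voiceless stop between vowels /u/ and /o/, so it voices to [b]. /fmiggupoiwwoe/ → fmigguboiwwoe.
Rule 2 (post-nasal voicing): no segment meets the environment; /fmigguboiwwoe/ is unchanged.
Rule 3 (degemination): /gg/ is a geminate; the first /g/ deletes. /ww/ is a geminate; the first /w/ deletes. /fmigguboiwwoe/ → fmiguboiwoe.
Rule 4 (final vowel raising): /e/ is a mid vowel in word-final position, so it raises to [i]. /fmiguboiwoe/ → fmiguboiwoi.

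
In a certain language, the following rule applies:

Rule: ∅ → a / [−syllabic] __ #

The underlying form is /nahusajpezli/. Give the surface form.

nahusajpezli

No segment of /nahusajpezli/ meets the structural description of the rule, so the form surfaces unchanged.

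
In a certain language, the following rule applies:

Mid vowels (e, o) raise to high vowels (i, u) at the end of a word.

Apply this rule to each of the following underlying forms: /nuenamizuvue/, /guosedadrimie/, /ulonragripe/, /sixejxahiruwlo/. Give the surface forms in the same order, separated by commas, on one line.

nuenamizuvui, guosedadrimii, ulonragripi, sixejxahiruwlu

/nuenamizuvue/: /e/ is a mid vowel in word-final position, so it raises to [i]. → [nuenamizuvui].
/guosedadrimie/: /e/ is a mid vowel in word-final position, so it raises to [i]. → [guosedadrimii].
/ulonragripe/: /e/ is a mid vowel in word-final position, so it raises to [i]. → [ulonragripi].
/sixejxahiruwlo/: /o/ is a mid vowel in word-final position, so it raises to [u]. → [sixejxahiruwlu].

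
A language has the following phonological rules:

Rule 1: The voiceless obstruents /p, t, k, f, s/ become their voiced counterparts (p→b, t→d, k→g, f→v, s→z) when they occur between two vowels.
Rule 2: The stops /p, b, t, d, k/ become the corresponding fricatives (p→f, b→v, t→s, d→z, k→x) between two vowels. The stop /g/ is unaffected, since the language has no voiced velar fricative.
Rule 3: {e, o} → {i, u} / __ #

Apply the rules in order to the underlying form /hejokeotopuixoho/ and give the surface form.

Rule 1 (intervocalic voicing): /k/ is a voiceless obstruent between vowels /o/ and /e/, so it voices to [g]. /t/ is a voiceless obstruent between vowels /o/ and /o/, so it voices to [d]. /p/ is a voiceless obstruent between vowels /o/ and /u/, so it voices to [b]. /hejokeotopuixoho/ → hejogeodobuixoho.
Rule 2 (intervocalic spirantization): /d/ is a stop between vowels /o/ and /o/, so it spirantizes to the fricative [z]. /b/ is a stop between vowels /o/ and /u/, so it spirantizes to the fricative [v]. /hejogeodobuixoho/ → hejogeozovuixoho.
Rule 3 (final vowel raising): /o/ is a mid vowel in word-final position, so it raises to [u]. /hejogeozovuixoho/ → hejogeozovuixohu.

hejogeozovuixohu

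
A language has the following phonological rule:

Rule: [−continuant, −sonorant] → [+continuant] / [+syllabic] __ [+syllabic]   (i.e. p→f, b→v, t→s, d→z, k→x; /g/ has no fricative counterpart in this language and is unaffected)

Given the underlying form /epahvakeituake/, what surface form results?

efahvaxeisuaxe

/p/ is a stop between vowels /e/ and /a/, so it spirantizes to the fricative [f].
/k/ is a stop between vowels /a/ and /e/, so it spirantizes to the fricative [x].
/t/ is a stop between vowels /i/ and /u/, so it spirantizes to the fricative [s].
/k/ is a stop between vowels /a/ and /e/, so it spirantizes to the fricative [x].
Surface form: [efahvaxeisuaxe].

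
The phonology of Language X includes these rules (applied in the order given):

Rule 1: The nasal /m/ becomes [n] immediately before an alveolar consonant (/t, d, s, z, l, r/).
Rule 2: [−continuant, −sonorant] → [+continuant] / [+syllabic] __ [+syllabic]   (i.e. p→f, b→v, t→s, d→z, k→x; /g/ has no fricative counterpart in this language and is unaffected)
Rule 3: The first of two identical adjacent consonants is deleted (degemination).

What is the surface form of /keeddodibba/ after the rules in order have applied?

keedoziba

Rule 1 (nasal place assimilation): no segment meets the environment; /keeddodibba/ is unchanged.
Rule 2 (intervocalic spirantization): /d/ is a stop between vowels /o/ and /i/, so it spirantizes to the fricative [z]. /keeddodibba/ → keeddozibba.
Rule 3 (degemination): /dd/ is a geminate; the first /d/ deletes. /bb/ is a geminate; the first /b/ deletes. /keeddozibba/ → keedoziba.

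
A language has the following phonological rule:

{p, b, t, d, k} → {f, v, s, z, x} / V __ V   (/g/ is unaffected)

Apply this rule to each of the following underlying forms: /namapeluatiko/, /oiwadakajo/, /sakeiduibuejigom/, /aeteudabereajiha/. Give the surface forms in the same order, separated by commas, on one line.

/namapeluatiko/: /p/ is a stop between vowels /a/ and /e/, so it spirantizes to the fricative [f]. /t/ is a stop between vowels /a/ and /i/, so it spirantizes to the fricative [s]. /k/ is a stop between vowels /i/ and /o/, so it spirantizes to the fricative [x]. → [namafeluasixo].
/oiwadakajo/: /d/ is a stop between vowels /a/ and /a/, so it spirantizes to the fricative [z]. /k/ is a stop between vowels /a/ and /a/, so it spirantizes to the fricative [x]. → [oiwazaxajo].
/sakeiduibuejigom/: /k/ is a stop between vowels /a/ and /e/, so it spirantizes to the fricative [x]. /d/ is a stop between vowels /i/ and /u/, so it spirantizes to the fricative [z]. /b/ is a stop between vowels /i/ and /u/, so it spirantizes to the fricative [v]. → [saxeizuivuejigom].
/aeteudabereajiha/: /t/ is a stop between vowels /e/ and /e/, so it spirantizes to the fricative [s]. /d/ is a stop between vowels /u/ and /a/, so it spirantizes to the fricative [z]. /b/ is a stop between vowels /a/ and /e/, so it spirantizes to the fricative [v]. → [aeseuzavereajiha].

namafeluasixo, oiwazaxajo, saxeizuivuejigom, aeseuzavereajiha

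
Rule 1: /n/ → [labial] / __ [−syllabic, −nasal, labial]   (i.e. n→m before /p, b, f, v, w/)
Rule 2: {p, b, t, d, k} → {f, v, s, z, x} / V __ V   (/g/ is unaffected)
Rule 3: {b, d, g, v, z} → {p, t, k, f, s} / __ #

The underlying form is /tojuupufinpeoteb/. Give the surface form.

tojuufufimpeosep

Rule 1 (nasal place assimilation): /n/ precedes the labial consonant /p/, so it assimilates in place to [m]. /tojuupufinpeoteb/ → tojuupufimpeoteb.
Rule 2 (intervocalic spirantization): /p/ is a stop between vowels /u/ and /u/, so it spirantizes to the fricative [f]. /t/ is a stop between vowels /o/ and /e/, so it spirantizes to the fricative [s]. /tojuupufimpeoteb/ → tojuufufimpeoseb.
Rule 3 (final devoicing): /b/ is a voiced obstruent in word-final position, so it devoices to [p]. /tojuufufimpeoseb/ → tojuufufimpeosep.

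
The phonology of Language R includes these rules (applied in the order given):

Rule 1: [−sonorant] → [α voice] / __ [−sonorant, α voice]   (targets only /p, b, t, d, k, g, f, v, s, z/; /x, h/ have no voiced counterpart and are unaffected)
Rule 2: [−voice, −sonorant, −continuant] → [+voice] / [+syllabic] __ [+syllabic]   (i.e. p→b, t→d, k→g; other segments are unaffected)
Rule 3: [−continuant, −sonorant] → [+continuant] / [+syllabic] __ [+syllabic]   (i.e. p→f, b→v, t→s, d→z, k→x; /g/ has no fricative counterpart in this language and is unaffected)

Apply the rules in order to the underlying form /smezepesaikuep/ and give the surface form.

Rule 1 (regressive voicing assimilation): no segment meets the environment; /smezepesaikuep/ is unchanged.
Rule 2 (intervocalic voicing): /p/ is a voiceless stop between vowels /e/ and /e/, so it voices to [b]. /k/ is a voiceless stop between vowels /i/ and /u/, so it voices to [g]. /smezepesaikuep/ → smezebesaiguep.
Rule 3 (intervocalic spirantization): /b/ is a stop between vowels /e/ and /e/, so it spirantizes to the fricative [v]. /smezebesaiguep/ → smezevesaiguep.

smezevesaiguep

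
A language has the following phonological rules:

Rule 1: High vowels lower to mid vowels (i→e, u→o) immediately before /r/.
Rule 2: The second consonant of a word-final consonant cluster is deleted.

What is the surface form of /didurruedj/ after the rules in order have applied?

Rule 1 (pre-rhotic lowering): /u/ is a high vowel immediately before /r/, so it lowers to [o]. /didurruedj/ → didorruedj.
Rule 2 (final cluster simplification): /j/ is the second consonant of a word-final cluster /dj/, so it deletes. /didorruedj/ → didorrued.

didorrued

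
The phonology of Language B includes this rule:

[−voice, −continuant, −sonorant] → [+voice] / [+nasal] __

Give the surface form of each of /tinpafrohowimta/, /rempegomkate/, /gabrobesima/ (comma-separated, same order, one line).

/tinpafrohowimta/: /p/ is a voiceless stop immediately after the nasal /n/, so it voices to [b]. /t/ is a voiceless stop immediately after the nasal /m/, so it voices to [d]. → [tinbafrohowimda].
/rempegomkate/: /p/ is a voiceless stop immediately after the nasal /m/, so it voices to [b]. /k/ is a voiceless stop immediately after the nasal /m/, so it voices to [g]. → [rembegomgate].
/gabrobesima/: the rule's environment is not met; surfaces unchanged as [gabrobesima].

tinbafrohowimda, rembegomgate, gabrobesima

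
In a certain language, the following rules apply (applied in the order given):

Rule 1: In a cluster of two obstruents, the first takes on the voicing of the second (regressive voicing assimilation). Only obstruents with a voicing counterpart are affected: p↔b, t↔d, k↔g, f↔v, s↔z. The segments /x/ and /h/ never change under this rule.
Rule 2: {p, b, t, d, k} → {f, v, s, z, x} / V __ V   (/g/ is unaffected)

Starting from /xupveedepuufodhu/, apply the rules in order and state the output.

xubveezefuufothu

Rule 1 (regressive voicing assimilation): /p/ precedes the voiced obstruent /v/, so it voices to [b] by assimilation. /d/ precedes the voiceless obstruent /h/, so it devoices to [t] by assimilation. /xupveedepuufodhu/ → xubveedepuufothu.
Rule 2 (intervocalic spirantization): /d/ is a stop between vowels /e/ and /e/, so it spirantizes to the fricative [z]. /p/ is a stop between vowels /e/ and /u/, so it spirantizes to the fricative [f]. /xubveedepuufothu/ → xubveezefuufothu.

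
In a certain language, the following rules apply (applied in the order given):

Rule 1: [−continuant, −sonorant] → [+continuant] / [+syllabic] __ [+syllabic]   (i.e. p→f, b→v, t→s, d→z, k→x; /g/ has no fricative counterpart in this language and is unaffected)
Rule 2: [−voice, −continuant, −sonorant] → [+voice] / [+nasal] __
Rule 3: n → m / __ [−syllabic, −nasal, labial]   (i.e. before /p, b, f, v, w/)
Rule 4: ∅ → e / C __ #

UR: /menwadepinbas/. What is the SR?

memwazefimbase

Rule 1 (intervocalic spirantization): /d/ is a stop between vowels /a/ and /e/, so it spirantizes to the fricative [z]. /p/ is a stop between vowels /e/ and /i/, so it spirantizes to the fricative [f]. /menwadepinbas/ → menwazefinbas.
Rule 2 (post-nasal voicing): no segment meets the environment; /menwazefinbas/ is unchanged.
Rule 3 (nasal place assimilation): /n/ precedes the labial consonant /w/, so it assimilates in place to [m]. /n/ precedes the labial consonant /b/, so it assimilates in place to [m]. /menwazefinbas/ → memwazefimbas.
Rule 4 (final e-epenthesis): the form ends in the consonant /s/, so [e] is inserted word-finally. /memwazefimbas/ → memwazefimbase.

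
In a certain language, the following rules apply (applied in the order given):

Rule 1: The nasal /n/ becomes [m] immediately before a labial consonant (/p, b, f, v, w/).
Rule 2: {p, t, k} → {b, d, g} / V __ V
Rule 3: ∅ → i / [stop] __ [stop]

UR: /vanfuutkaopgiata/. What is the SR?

vamfuutikaopigiada

Rule 1 (nasal place assimilation): /n/ precedes the labial consonant /f/, so it assimilates in place to [m]. /vanfuutkaopgiata/ → vamfuutkaopgiata.
Rule 2 (intervocalic voicing): /t/ is a voiceless stop between vowels /a/ and /a/, so it voices to [d]. /vamfuutkaopgiata/ → vamfuutkaopgiada.
Rule 3 (stop-cluster i-epenthesis): /t/ and /k/ form a stop–stop cluster, so [i] is inserted between them. /p/ and /g/ form a stop–stop cluster, so [i] is inserted between them. /vamfuutkaopgiada/ → vamfuutikaopigiada.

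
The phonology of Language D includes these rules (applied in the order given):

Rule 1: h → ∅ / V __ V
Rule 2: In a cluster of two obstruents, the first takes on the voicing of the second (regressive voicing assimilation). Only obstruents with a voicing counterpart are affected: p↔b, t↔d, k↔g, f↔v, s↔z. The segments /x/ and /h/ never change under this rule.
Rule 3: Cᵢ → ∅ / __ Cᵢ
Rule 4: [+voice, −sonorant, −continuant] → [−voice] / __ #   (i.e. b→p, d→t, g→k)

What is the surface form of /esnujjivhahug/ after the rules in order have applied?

Rule 1 (intervocalic h-deletion): /h/ occurs between vowels /a/ and /u/, so it deletes. /esnujjivhahug/ → esnujjivhaug.
Rule 2 (regressive voicing assimilation): /v/ precedes the voiceless obstruent /h/, so it devoices to [f] by assimilation. /esnujjivhaug/ → esnujjifhaug.
Rule 3 (degemination): /jj/ is a geminate; the first /j/ deletes. /esnujjifhaug/ → esnujifhaug.
Rule 4 (final devoicing): /g/ is a voiced stop in word-final position, so it devoices to [k]. /esnujifhaug/ → esnujifhauk.

esnujifhauk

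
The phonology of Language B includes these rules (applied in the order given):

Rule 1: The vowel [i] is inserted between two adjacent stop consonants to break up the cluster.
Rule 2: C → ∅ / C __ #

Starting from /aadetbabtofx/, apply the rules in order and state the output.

Rule 1 (stop-cluster i-epenthesis): /t/ and /b/ form a stop–stop cluster, so [i] is inserted between them. /b/ and /t/ form a stop–stop cluster, so [i] is inserted between them. /aadetbabtofx/ → aadetibabitofx.
Rule 2 (final cluster simplification): /x/ is the second consonant of a word-final cluster /fx/, so it deletes. /aadetibabitofx/ → aadetibabitof.

aadetibabitof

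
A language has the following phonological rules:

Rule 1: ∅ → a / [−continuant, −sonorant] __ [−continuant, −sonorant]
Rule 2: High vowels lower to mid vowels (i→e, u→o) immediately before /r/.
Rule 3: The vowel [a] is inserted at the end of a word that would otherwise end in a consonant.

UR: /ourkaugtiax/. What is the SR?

oorkaugatiaxa

Rule 1 (stop-cluster a-epenthesis): /g/ and /t/ form a stop–stop cluster, so [a] is inserted between them. /ourkaugtiax/ → ourkaugatiax.
Rule 2 (pre-rhotic lowering): /u/ is a high vowel immediately before /r/, so it lowers to [o]. /ourkaugatiax/ → oorkaugatiax.
Rule 3 (final a-epenthesis): the form ends in the consonant /x/, so [a] is inserted word-finally. /oorkaugatiax/ → oorkaugatiaxa.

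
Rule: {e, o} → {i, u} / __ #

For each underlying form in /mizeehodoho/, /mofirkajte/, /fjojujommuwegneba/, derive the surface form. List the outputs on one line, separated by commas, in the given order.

/mizeehodoho/: /o/ is a mid vowel in word-final position, so it raises to [u]. → [mizeehodohu].
/mofirkajte/: /e/ is a mid vowel in word-final position, so it raises to [i]. → [mofirkajti].
/fjojujommuwegneba/: the rule's environment is not met; surfaces unchanged as [fjojujommuwegneba].

mizeehodohu, mofirkajti, fjojujommuwegneba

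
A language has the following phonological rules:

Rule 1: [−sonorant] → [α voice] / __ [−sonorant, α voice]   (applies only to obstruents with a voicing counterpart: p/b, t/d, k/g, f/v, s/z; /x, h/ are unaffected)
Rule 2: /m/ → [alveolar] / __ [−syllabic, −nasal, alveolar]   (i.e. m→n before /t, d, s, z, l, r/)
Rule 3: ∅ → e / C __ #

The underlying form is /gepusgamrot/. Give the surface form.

gepuzganrote

Rule 1 (regressive voicing assimilation): /s/ precedes the voiced obstruent /g/, so it voices to [z] by assimilation. /gepusgamrot/ → gepuzgamrot.
Rule 2 (nasal place assimilation): /m/ precedes the alveolar consonant /r/, so it assimilates in place to [n]. /gepuzgamrot/ → gepuzganrot.
Rule 3 (final e-epenthesis): the form ends in the consonant /t/, so [e] is inserted word-finally. /gepuzganrot/ → gepuzganrote.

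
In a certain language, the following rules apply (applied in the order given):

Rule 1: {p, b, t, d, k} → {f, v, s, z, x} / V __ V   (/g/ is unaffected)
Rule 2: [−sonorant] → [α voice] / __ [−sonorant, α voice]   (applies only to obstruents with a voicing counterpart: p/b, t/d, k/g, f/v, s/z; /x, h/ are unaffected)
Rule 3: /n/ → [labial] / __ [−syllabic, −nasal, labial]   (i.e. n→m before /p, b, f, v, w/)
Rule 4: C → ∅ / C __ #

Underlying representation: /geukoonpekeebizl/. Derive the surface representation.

geuxoompexeeviz

Rule 1 (intervocalic spirantization): /k/ is a stop between vowels /u/ and /o/, so it spirantizes to the fricative [x]. /k/ is a stop between vowels /e/ and /e/, so it spirantizes to the fricative [x]. /b/ is a stop between vowels /e/ and /i/, so it spirantizes to the fricative [v]. /geukoonpekeebizl/ → geuxoonpexeevizl.
Rule 2 (regressive voicing assimilation): no segment meets the environment; /geuxoonpexeevizl/ is unchanged.
Rule 3 (nasal place assimilation): /n/ precedes the labial consonant /p/, so it assimilates in place to [m]. /geuxoonpexeevizl/ → geuxoompexeevizl.
Rule 4 (final cluster simplification): /l/ is the second consonant of a word-final cluster /zl/, so it deletes. /geuxoompexeevizl/ → geuxoompexeeviz.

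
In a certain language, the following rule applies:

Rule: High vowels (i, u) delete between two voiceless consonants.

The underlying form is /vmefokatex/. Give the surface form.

vmefokatex

No segment of /vmefokatex/ meets the structural description of the rule, so the form surfaces unchanged.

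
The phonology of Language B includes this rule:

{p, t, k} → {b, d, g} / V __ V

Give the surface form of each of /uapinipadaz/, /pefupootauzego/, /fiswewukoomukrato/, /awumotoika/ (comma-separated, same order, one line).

/uapinipadaz/: /p/ is a voiceless stop between vowels /a/ and /i/, so it voices to [b]. /p/ is a voiceless stop between vowels /i/ and /a/, so it voices to [b]. → [uabinibadaz].
/pefupootauzego/: /p/ is a voiceless stop between vowels /u/ and /o/, so it voices to [b]. /t/ is a voiceless stop between vowels /o/ and /a/, so it voices to [d]. → [pefuboodauzego].
/fiswewukoomukrato/: /k/ is a voiceless stop between vowels /u/ and /o/, so it voices to [g]. /t/ is a voiceless stop between vowels /a/ and /o/, so it voices to [d]. → [fiswewugoomukrado].
/awumotoika/: /t/ is a voiceless stop between vowels /o/ and /o/, so it voices to [d]. /k/ is a voiceless stop between vowels /i/ and /a/, so it voices to [g]. → [awumodoiga].

uabinibadaz, pefuboodauzego, fiswewugoomukrado, awumodoiga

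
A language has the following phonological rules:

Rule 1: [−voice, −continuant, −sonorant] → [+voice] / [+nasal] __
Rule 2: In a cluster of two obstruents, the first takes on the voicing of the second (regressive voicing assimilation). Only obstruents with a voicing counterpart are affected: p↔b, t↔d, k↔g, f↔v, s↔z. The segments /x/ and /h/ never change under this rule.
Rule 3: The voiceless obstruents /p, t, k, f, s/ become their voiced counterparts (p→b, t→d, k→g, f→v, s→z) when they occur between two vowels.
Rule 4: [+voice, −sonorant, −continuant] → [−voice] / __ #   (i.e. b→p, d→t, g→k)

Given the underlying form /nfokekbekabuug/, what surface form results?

nfogegbegabuuk

Rule 1 (post-nasal voicing): no segment meets the environment; /nfokekbekabuug/ is unchanged.
Rule 2 (regressive voicing assimilation): /k/ precedes the voiced obstruent /b/, so it voices to [g] by assimilation. /nfokekbekabuug/ → nfokegbekabuug.
Rule 3 (intervocalic voicing): /k/ is a voiceless obstruent between vowels /o/ and /e/, so it voices to [g]. /k/ is a voiceless obstruent between vowels /e/ and /a/, so it voices to [g]. /nfokegbekabuug/ → nfogegbegabuug.
Rule 4 (final devoicing): /g/ is a voiced stop in word-final position, so it devoices to [k]. /nfogegbegabuug/ → nfogegbegabuuk.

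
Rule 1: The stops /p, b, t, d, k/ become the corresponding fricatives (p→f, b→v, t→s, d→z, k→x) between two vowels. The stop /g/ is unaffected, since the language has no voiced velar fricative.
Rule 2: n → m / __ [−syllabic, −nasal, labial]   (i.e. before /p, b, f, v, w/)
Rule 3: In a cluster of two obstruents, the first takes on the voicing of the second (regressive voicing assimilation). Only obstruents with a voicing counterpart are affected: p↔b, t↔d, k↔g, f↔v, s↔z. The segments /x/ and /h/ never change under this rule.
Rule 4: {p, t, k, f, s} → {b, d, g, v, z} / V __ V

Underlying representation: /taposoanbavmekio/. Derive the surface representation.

Rule 1 (intervocalic spirantization): /p/ is a stop between vowels /a/ and /o/, so it spirantizes to the fricative [f]. /k/ is a stop between vowels /e/ and /i/, so it spirantizes to the fricative [x]. /taposoanbavmekio/ → tafosoanbavmexio.
Rule 2 (nasal place assimilation): /n/ precedes the labial consonant /b/, so it assimilates in place to [m]. /tafosoanbavmexio/ → tafosoambavmexio.
Rule 3 (regressive voicing assimilation): no segment meets the environment; /tafosoambavmexio/ is unchanged.
Rule 4 (intervocalic voicing): /f/ is a voiceless obstruent between vowels /a/ and /o/, so it voices to [v]. /s/ is a voiceless obstruent between vowels /o/ and /o/, so it voices to [z]. /tafosoambavmexio/ → tavozoambavmexio.

tavozoambavmexio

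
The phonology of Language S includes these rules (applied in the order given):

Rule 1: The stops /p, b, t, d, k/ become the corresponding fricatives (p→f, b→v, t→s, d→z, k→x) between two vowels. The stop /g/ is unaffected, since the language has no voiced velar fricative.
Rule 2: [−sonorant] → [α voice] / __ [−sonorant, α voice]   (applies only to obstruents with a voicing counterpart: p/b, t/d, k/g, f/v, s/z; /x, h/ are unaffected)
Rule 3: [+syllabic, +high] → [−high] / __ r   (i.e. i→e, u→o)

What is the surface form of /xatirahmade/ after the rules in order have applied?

Rule 1 (intervocalic spirantization): /t/ is a stop between vowels /a/ and /i/, so it spirantizes to the fricative [s]. /d/ is a stop between vowels /a/ and /e/, so it spirantizes to the fricative [z]. /xatirahmade/ → xasirahmaze.
Rule 2 (regressive voicing assimilation): no segment meets the environment; /xasirahmaze/ is unchanged.
Rule 3 (pre-rhotic lowering): /i/ is a high vowel immediately before /r/, so it lowers to [e]. /xasirahmaze/ → xaserahmaze.

xaserahmaze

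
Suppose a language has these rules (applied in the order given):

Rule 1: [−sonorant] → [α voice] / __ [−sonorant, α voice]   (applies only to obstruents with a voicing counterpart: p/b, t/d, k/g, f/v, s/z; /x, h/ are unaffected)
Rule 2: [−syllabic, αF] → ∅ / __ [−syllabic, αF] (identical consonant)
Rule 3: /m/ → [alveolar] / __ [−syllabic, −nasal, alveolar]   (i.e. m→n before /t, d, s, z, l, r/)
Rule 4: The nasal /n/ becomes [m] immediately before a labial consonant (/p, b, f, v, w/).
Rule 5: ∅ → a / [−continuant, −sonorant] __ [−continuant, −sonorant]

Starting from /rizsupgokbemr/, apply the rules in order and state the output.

risubagogabenr

Rule 1 (regressive voicing assimilation): /z/ precedes the voiceless obstruent /s/, so it devoices to [s] by assimilation. /p/ precedes the voiced obstruent /g/, so it voices to [b] by assimilation. /k/ precedes the voiced obstruent /b/, so it voices to [g] by assimilation. /rizsupgokbemr/ → rissubgogbemr.
Rule 2 (degemination): /ss/ is a geminate; the first /s/ deletes. /rissubgogbemr/ → risubgogbemr.
Rule 3 (nasal place assimilation): /m/ precedes the alveolar consonant /r/, so it assimilates in place to [n]. /risubgogbemr/ → risubgogbenr.
Rule 4 (nasal place assimilation): no segment meets the environment; /risubgogbenr/ is unchanged.
Rule 5 (stop-cluster a-epenthesis): /b/ and /g/ form a stop–stop cluster, so [a] is inserted between them. /g/ and /b/ form a stop–stop cluster, so [a] is inserted between them. /risubgogbenr/ → risubagogabenr.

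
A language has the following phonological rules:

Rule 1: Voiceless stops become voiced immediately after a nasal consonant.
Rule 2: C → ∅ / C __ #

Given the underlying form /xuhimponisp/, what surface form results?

Rule 1 (post-nasal voicing): /p/ is a voiceless stop immediately after the nasal /m/, so it voices to [b]. /xuhimponisp/ → xuhimbonisp.
Rule 2 (final cluster simplification): /p/ is the second consonant of a word-final cluster /sp/, so it deletes. /xuhimbonisp/ → xuhimbonis.

xuhimbonis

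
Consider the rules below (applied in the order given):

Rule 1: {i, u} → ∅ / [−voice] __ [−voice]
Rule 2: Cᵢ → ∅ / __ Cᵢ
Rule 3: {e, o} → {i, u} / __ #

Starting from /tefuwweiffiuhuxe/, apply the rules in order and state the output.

Rule 1 (high vowel syncope): /u/ is a high vowel flanked by voiceless consonants /h/ and /x/, so it deletes. /tefuwweiffiuhuxe/ → tefuwweiffiuhxe.
Rule 2 (degemination): /ww/ is a geminate; the first /w/ deletes. /ff/ is a geminate; the first /f/ deletes. /tefuwweiffiuhxe/ → tefuweifiuhxe.
Rule 3 (final vowel raising): /e/ is a mid vowel in word-final position, so it raises to [i]. /tefuweifiuhxe/ → tefuweifiuhxi.

tefuweifiuhxi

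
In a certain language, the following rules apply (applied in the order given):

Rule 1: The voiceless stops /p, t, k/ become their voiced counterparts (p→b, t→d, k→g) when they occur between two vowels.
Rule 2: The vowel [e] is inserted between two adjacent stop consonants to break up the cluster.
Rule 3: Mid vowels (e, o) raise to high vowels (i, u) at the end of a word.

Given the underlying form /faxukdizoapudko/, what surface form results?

faxukedizoabudeku

Rule 1 (intervocalic voicing): /p/ is a voiceless stop between vowels /a/ and /u/, so it voices to [b]. /faxukdizoapudko/ → faxukdizoabudko.
Rule 2 (stop-cluster e-epenthesis): /k/ and /d/ form a stop–stop cluster, so [e] is inserted between them. /d/ and /k/ form a stop–stop cluster, so [e] is inserted between them. /faxukdizoabudko/ → faxukedizoabudeko.
Rule 3 (final vowel raising): /o/ is a mid vowel in word-final position, so it raises to [u]. /faxukedizoabudeko/ → faxukedizoabudeku.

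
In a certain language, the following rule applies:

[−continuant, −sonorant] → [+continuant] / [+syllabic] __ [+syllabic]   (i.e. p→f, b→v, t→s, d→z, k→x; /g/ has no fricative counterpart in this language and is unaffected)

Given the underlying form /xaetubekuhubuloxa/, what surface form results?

xaesuvexuhuvuloxa

/t/ is a stop between vowels /e/ and /u/, so it spirantizes to the fricative [s].
/b/ is a stop between vowels /u/ and /e/, so it spirantizes to the fricative [v].
/k/ is a stop between vowels /e/ and /u/, so it spirantizes to the fricative [x].
/b/ is a stop between vowels /u/ and /u/, so it spirantizes to the fricative [v].
Surface form: [xaesuvexuhuvuloxa].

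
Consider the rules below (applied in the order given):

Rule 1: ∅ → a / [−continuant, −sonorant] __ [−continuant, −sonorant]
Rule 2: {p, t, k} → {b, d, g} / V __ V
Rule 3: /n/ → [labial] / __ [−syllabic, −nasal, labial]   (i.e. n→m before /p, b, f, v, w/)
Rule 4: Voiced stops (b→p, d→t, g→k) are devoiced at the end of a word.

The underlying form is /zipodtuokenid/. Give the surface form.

Rule 1 (stop-cluster a-epenthesis): /d/ and /t/ form a stop–stop cluster, so [a] is inserted between them. /zipodtuokenid/ → zipodatuokenid.
Rule 2 (intervocalic voicing): /p/ is a voiceless stop between vowels /i/ and /o/, so it voices to [b]. /t/ is a voiceless stop between vowels /a/ and /u/, so it voices to [d]. /k/ is a voiceless stop between vowels /o/ and /e/, so it voices to [g]. /zipodatuokenid/ → zibodaduogenid.
Rule 3 (nasal place assimilation): no segment meets the environment; /zibodaduogenid/ is unchanged.
Rule 4 (final devoicing): /d/ is a voiced stop in word-final position, so it devoices to [t]. /zibodaduogenid/ → zibodaduogenit.

zibodaduogenit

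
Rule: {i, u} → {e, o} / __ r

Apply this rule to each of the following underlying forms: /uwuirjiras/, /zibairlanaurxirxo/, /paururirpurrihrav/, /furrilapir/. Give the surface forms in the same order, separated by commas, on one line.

uwuerjeras, zibaerlanaorxerxo, paororerporrihrav, forrilaper

/uwuirjiras/: /i/ is a high vowel immediately before /r/, so it lowers to [e]. /i/ is a high vowel immediately before /r/, so it lowers to [e]. → [uwuerjeras].
/zibairlanaurxirxo/: /i/ is a high vowel immediately before /r/, so it lowers to [e]. /u/ is a high vowel immediately before /r/, so it lowers to [o]. /i/ is a high vowel immediately before /r/, so it lowers to [e]. → [zibaerlanaorxerxo].
/paururirpurrihrav/: /u/ is a high vowel immediately before /r/, so it lowers to [o]. /u/ is a high vowel immediately before /r/, so it lowers to [o]. /i/ is a high vowel immediately before /r/, so it lowers to [e]. /u/ is a high vowel immediately before /r/, so it lowers to [o]. → [paororerporrihrav].
/furrilapir/: /u/ is a high vowel immediately before /r/, so it lowers to [o]. /i/ is a high vowel immediately before /r/, so it lowers to [e]. → [forrilaper].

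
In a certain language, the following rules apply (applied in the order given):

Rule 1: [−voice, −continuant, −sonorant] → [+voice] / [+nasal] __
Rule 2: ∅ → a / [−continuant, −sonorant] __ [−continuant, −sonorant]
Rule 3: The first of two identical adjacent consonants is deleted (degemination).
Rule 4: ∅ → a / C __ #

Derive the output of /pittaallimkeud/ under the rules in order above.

pitataalimgeuda

Rule 1 (post-nasal voicing): /k/ is a voiceless stop immediately after the nasal /m/, so it voices to [g]. /pittaallimkeud/ → pittaallimgeud.
Rule 2 (stop-cluster a-epenthesis): /t/ and /t/ form a stop–stop cluster, so [a] is inserted between them. /pittaallimgeud/ → pitataallimgeud.
Rule 3 (degemination): /ll/ is a geminate; the first /l/ deletes. /pitataallimgeud/ → pitataalimgeud.
Rule 4 (final a-epenthesis): the form ends in the consonant /d/, so [a] is inserted word-finally. /pitataalimgeud/ → pitataalimgeuda.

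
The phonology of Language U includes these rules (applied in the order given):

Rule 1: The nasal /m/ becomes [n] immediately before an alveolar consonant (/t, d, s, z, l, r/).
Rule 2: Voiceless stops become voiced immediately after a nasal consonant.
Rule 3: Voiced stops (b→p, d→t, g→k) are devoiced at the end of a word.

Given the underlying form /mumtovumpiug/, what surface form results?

Rule 1 (nasal place assimilation): /m/ precedes the alveolar consonant /t/, so it assimilates in place to [n]. /mumtovumpiug/ → muntovumpiug.
Rule 2 (post-nasal voicing): /t/ is a voiceless stop immediately after the nasal /n/, so it voices to [d]. /p/ is a voiceless stop immediately after the nasal /m/, so it voices to [b]. /muntovumpiug/ → mundovumbiug.
Rule 3 (final devoicing): /g/ is a voiced stop in word-final position, so it devoices to [k]. /mundovumbiug/ → mundovumbiuk.

mundovumbiuk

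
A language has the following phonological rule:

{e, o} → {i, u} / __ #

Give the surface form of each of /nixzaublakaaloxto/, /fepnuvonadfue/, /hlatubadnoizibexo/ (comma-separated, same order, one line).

/nixzaublakaaloxto/: /o/ is a mid vowel in word-final position, so it raises to [u]. → [nixzaublakaaloxtu].
/fepnuvonadfue/: /e/ is a mid vowel in word-final position, so it raises to [i]. → [fepnuvonadfui].
/hlatubadnoizibexo/: /o/ is a mid vowel in word-final position, so it raises to [u]. → [hlatubadnoizibexu].

nixzaublakaaloxtu, fepnuvonadfui, hlatubadnoizibexu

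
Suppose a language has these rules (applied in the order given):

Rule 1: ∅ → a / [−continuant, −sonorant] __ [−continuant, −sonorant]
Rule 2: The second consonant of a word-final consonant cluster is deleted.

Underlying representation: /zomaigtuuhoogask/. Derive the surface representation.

Rule 1 (stop-cluster a-epenthesis): /g/ and /t/ form a stop–stop cluster, so [a] is inserted between them. /zomaigtuuhoogask/ → zomaigatuuhoogask.
Rule 2 (final cluster simplification): /k/ is the second consonant of a word-final cluster /sk/, so it deletes. /zomaigatuuhoogask/ → zomaigatuuhoogas.

zomaigatuuhoogas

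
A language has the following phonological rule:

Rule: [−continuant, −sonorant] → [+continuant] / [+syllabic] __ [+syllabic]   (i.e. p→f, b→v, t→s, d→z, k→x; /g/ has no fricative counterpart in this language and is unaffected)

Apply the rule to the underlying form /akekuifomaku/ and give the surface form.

/k/ is a stop between vowels /a/ and /e/, so it spirantizes to the fricative [x].
/k/ is a stop between vowels /e/ and /u/, so it spirantizes to the fricative [x].
/k/ is a stop between vowels /a/ and /u/, so it spirantizes to the fricative [x].
Surface form: [axexuifomaxu].

axexuifomaxu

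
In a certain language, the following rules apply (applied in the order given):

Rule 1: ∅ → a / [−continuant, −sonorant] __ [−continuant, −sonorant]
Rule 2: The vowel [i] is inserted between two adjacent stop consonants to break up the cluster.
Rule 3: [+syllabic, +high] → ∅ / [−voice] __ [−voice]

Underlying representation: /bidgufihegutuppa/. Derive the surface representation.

bidagufhegutpapa

Rule 1 (stop-cluster a-epenthesis): /d/ and /g/ form a stop–stop cluster, so [a] is inserted between them. /p/ and /p/ form a stop–stop cluster, so [a] is inserted between them. /bidgufihegutuppa/ → bidagufihegutupapa.
Rule 2 (stop-cluster i-epenthesis): no segment meets the environment; /bidagufihegutupapa/ is unchanged.
Rule 3 (high vowel syncope): /i/ is a high vowel flanked by voiceless consonants /f/ and /h/, so it deletes. /u/ is a high vowel flanked by voiceless consonants /t/ and /p/, so it deletes. /bidagufihegutupapa/ → bidagufhegutpapa.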